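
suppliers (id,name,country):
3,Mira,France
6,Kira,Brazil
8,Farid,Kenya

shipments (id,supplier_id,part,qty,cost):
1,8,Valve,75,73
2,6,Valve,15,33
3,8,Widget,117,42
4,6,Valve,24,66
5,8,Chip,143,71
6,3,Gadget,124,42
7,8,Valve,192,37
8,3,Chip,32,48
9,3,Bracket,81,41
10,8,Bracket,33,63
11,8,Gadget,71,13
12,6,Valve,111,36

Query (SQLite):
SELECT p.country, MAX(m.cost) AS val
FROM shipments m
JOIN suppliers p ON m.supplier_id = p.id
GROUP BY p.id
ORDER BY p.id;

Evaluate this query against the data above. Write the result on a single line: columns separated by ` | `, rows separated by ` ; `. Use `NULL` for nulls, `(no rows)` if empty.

Join each shipments row to its suppliers via supplier_id.
Group joined rows by suppliers.id; compute MAX(m.cost) per group.
  3: ids {6, 8, 9} → MAX(m.cost)=48
  6: ids {2, 4, 12} → MAX(m.cost)=66
  8: ids {1, 3, 5, 7, 10, 11} → MAX(m.cost)=73

France | 48 ; Brazil | 66 ; Kenya | 73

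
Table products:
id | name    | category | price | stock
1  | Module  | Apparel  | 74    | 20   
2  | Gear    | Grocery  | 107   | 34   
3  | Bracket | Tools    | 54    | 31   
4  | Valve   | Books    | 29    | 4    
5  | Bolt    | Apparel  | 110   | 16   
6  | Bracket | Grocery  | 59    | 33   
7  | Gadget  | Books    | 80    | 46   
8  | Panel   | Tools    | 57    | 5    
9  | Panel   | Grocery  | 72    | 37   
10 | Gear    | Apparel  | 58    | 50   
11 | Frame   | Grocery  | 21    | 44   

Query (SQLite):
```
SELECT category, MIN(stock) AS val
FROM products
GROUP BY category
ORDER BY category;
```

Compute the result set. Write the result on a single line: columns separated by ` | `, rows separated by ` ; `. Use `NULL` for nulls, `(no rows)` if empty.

Apparel | 16 ; Books | 4 ; Grocery | 33 ; Tools | 5

Partition products by category; compute MIN(stock) within each group.
  Apparel: ids {1, 5, 10} → MIN(stock)=16
  Books: ids {4, 7} → MIN(stock)=4
  Grocery: ids {2, 6, 9, 11} → MIN(stock)=33
  Tools: ids {3, 8} → MIN(stock)=5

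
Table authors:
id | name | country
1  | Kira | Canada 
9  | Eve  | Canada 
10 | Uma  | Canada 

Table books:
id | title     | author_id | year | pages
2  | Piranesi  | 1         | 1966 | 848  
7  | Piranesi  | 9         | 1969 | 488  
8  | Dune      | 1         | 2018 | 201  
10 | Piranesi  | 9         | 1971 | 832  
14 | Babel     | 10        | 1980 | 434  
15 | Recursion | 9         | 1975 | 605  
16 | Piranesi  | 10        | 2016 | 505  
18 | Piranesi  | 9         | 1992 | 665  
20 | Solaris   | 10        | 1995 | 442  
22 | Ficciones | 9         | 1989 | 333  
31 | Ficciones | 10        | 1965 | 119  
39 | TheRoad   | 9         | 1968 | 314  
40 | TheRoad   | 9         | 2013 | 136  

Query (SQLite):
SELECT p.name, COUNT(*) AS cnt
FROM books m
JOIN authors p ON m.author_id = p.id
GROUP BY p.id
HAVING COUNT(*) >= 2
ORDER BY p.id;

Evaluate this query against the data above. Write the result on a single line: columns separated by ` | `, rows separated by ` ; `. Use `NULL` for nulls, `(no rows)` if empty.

Join each books row to its authors via author_id.
Group joined rows by authors.id; compute COUNT(*) per group.
HAVING: keep groups with count ≥ 2.
  1: ids {2, 8} → COUNT(*)=2
  9: ids {7, 10, 15, 18, 22, 39, 40} → COUNT(*)=7
  10: ids {14, 16, 20, 31} → COUNT(*)=4

Kira | 2 ; Eve | 7 ; Uma | 4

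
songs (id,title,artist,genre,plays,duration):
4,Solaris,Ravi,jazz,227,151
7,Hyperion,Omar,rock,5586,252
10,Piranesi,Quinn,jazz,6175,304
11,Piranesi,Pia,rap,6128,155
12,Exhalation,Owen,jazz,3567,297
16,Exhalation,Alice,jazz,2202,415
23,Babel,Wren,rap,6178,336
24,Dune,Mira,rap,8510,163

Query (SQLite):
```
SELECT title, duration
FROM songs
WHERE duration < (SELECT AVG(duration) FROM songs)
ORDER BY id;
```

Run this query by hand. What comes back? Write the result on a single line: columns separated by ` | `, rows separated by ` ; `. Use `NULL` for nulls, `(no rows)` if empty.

Solaris | 151 ; Hyperion | 252 ; Piranesi | 155 ; Dune | 163

Scalar subquery: AVG(duration) over all songs rows = 259.125.
Keep rows where duration < that value.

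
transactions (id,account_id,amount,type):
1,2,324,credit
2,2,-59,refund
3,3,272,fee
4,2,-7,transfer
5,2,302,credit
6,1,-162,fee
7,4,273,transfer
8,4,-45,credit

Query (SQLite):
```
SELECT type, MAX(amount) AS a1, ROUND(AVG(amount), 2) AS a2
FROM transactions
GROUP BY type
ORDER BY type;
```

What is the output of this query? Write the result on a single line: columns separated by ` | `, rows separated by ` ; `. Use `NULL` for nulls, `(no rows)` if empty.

credit | 324 | 193.67 ; fee | 272 | 55 ; refund | -59 | -59 ; transfer | 273 | 133

Group transactions by type.
Per group compute: MAX(amount), ROUND(AVG(amount), 2).
  credit: ids {1, 5, 8} → MAX(amount)=324, ROUND(AVG(amount), 2)=193.67
  fee: ids {3, 6} → MAX(amount)=272, ROUND(AVG(amount), 2)=55
  refund: ids {2} → MAX(amount)=-59, ROUND(AVG(amount), 2)=-59
  transfer: ids {4, 7} → MAX(amount)=273, ROUND(AVG(amount), 2)=133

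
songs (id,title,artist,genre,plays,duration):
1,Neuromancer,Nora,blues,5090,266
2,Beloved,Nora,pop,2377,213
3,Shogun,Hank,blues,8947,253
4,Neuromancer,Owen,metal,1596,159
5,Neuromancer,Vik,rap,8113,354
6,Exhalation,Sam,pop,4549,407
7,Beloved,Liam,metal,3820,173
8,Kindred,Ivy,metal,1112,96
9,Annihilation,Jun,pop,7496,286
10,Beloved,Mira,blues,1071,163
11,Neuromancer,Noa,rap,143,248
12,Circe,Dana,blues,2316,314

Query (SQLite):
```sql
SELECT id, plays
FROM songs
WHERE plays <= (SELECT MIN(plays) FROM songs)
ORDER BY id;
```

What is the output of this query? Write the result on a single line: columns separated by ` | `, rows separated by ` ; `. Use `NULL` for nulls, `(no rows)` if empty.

11 | 143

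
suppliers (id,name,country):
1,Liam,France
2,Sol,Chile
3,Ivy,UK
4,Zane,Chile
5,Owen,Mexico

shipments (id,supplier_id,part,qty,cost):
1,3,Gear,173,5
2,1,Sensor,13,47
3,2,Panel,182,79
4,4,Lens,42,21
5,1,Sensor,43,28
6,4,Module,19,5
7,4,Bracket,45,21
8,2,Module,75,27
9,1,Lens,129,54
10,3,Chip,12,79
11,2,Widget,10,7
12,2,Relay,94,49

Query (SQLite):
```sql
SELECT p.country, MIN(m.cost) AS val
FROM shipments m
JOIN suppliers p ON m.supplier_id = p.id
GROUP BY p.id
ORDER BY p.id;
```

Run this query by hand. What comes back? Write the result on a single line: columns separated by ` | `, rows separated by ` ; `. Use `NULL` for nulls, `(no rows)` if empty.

France | 28 ; Chile | 7 ; UK | 5 ; Chile | 5

Join each shipments row to its suppliers via supplier_id.
Group joined rows by suppliers.id; compute MIN(m.cost) per group.
  1: ids {2, 5, 9} → MIN(m.cost)=28
  2: ids {3, 8, 11, 12} → MIN(m.cost)=7
  3: ids {1, 10} → MIN(m.cost)=5
  4: ids {4, 6, 7} → MIN(m.cost)=5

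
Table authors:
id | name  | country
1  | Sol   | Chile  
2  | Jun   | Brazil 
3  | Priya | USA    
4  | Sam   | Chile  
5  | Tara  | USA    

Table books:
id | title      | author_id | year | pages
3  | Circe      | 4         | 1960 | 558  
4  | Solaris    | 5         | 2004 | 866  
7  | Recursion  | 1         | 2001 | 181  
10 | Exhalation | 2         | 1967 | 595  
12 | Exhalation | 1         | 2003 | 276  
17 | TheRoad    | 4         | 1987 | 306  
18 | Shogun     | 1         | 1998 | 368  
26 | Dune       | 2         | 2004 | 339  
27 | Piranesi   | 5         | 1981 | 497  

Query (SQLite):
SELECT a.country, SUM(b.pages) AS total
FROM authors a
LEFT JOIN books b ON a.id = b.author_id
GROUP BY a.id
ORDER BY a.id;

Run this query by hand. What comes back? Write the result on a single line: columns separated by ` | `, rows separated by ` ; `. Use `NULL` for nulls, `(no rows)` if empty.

LEFT JOIN keeps every authors row; unmatched ones get NULL for books columns.
Group by authors.id and compute SUM(b.pages). SUM over an all-NULL group is NULL.
  1: ids {7, 12, 18} → SUM(b.pages)=825
  2: ids {10, 26} → SUM(b.pages)=934
  3: ids {—} → SUM(b.pages)=NULL
  4: ids {3, 17} → SUM(b.pages)=864
  5: ids {4, 27} → SUM(b.pages)=1363

Chile | 825 ; Brazil | 934 ; USA | NULL ; Chile | 864 ; USA | 1363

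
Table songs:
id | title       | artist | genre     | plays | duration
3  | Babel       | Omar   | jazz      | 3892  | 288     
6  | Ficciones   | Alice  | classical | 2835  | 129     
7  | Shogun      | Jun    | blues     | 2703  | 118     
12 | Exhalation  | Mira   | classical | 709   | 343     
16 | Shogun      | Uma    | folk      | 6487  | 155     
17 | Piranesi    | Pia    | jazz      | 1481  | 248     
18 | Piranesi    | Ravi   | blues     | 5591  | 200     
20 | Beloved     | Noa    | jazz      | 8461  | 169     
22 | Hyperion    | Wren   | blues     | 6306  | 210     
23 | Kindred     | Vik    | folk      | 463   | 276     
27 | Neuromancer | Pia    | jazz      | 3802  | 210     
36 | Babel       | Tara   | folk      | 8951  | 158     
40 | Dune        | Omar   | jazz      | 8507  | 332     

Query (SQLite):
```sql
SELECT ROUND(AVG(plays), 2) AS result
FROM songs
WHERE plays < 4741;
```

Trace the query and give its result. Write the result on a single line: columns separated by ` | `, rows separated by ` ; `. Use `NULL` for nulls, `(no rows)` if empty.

2269.29

Rows where plays < 4741 → plays values: [3892, 2835, 2703, 709, 1481, 463, 3802].
AVG = 15885 / 7 (rounded to 2 dp).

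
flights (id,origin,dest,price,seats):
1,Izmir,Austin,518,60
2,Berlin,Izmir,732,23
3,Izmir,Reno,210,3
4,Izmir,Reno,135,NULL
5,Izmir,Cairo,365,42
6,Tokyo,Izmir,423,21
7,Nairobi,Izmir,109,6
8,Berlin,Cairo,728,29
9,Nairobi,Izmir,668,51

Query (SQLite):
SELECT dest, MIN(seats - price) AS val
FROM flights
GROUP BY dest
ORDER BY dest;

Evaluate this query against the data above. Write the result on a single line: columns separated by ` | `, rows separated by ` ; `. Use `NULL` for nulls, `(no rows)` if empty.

For each row compute seats - price.
Group by dest; take MIN of the expression per group.
  Austin: ids {1} → MIN(seats - price)=-458
  Cairo: ids {5, 8} → MIN(seats - price)=-699
  Izmir: ids {2, 6, 7, 9} → MIN(seats - price)=-709
  Reno: ids {3, 4} → MIN(seats - price)=-207

Austin | -458 ; Cairo | -699 ; Izmir | -709 ; Reno | -207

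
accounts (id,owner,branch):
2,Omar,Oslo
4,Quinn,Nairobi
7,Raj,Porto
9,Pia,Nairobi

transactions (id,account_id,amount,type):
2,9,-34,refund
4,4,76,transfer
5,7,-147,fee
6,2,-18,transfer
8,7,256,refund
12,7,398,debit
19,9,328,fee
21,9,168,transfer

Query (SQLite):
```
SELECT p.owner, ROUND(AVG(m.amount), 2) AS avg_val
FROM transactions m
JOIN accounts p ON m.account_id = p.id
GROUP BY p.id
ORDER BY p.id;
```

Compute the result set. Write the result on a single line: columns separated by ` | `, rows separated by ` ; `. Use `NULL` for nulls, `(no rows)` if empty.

Join each transactions row to its accounts via account_id.
Group joined rows by accounts.id; compute ROUND(AVG(m.amount), 2) per group.
  2: ids {6} → ROUND(AVG(m.amount), 2)=-18
  4: ids {4} → ROUND(AVG(m.amount), 2)=76
  7: ids {5, 8, 12} → ROUND(AVG(m.amount), 2)=169
  9: ids {2, 19, 21} → ROUND(AVG(m.amount), 2)=154

Omar | -18 ; Quinn | 76 ; Raj | 169 ; Pia | 154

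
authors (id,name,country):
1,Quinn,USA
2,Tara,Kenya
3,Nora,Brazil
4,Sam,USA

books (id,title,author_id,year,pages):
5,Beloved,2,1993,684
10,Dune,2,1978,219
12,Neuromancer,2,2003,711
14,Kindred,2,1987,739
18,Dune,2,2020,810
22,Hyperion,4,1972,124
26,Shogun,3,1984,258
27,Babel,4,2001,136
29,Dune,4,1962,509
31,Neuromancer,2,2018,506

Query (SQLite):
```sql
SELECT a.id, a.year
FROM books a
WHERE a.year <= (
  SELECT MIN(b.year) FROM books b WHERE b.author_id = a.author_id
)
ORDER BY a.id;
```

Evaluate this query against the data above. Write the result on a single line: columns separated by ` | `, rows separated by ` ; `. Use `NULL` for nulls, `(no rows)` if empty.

For each books row a, compute MIN(year) over rows sharing a.author_id.
Keep row a if a.year <= that per-group MIN.
  author_id=2: MIN(year) = 1978
  author_id=3: MIN(year) = 1984
  author_id=4: MIN(year) = 1962

10 | 1978 ; 26 | 1984 ; 29 | 1962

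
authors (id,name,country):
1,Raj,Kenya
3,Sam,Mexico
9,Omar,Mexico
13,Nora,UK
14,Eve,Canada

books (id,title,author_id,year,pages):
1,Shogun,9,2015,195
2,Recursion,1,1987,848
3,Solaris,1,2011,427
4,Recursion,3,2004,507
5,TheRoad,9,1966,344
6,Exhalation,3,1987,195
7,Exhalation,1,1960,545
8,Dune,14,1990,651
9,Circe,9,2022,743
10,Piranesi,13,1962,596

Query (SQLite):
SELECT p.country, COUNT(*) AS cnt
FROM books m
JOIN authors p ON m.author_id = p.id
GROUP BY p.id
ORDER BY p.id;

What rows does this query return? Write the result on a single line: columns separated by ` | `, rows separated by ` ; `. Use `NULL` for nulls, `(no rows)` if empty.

Kenya | 3 ; Mexico | 2 ; Mexico | 3 ; UK | 1 ; Canada | 1

Join each books row to its authors via author_id.
Group joined rows by authors.id; compute COUNT(*) per group.
  1: ids {2, 3, 7} → COUNT(*)=3
  3: ids {4, 6} → COUNT(*)=2
  9: ids {1, 5, 9} → COUNT(*)=3
  13: ids {10} → COUNT(*)=1
  14: ids {8} → COUNT(*)=1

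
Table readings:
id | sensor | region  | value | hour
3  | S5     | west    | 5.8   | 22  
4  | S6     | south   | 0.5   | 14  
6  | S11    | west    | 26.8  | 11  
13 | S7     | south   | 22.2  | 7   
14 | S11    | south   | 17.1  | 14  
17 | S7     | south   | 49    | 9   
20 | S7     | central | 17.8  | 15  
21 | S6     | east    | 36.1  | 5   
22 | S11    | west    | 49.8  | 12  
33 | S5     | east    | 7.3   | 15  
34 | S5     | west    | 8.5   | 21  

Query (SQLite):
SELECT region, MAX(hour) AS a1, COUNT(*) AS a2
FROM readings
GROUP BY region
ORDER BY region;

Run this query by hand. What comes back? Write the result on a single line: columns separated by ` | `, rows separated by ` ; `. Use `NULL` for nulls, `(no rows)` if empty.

central | 15 | 1 ; east | 15 | 2 ; south | 14 | 4 ; west | 22 | 4

Group readings by region.
Per group compute: MAX(hour), COUNT(*).
  central: ids {20} → MAX(hour)=15, COUNT(*)=1
  east: ids {21, 33} → MAX(hour)=15, COUNT(*)=2
  south: ids {4, 13, 14, 17} → MAX(hour)=14, COUNT(*)=4
  west: ids {3, 6, 22, 34} → MAX(hour)=22, COUNT(*)=4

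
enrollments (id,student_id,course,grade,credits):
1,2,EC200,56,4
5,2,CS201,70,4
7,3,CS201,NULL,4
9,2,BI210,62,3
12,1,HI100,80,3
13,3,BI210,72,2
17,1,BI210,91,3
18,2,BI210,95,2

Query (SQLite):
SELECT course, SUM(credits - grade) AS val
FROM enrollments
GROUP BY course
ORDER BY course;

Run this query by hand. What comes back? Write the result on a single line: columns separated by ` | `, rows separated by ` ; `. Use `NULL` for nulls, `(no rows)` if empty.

BI210 | -310 ; CS201 | -66 ; EC200 | -52 ; HI100 | -77

For each row compute credits - grade.
Group by course; take SUM of the expression per group.
  BI210: ids {9, 13, 17, 18} → SUM(credits - grade)=-310
  CS201: ids {5, 7} → SUM(credits - grade)=-66
  EC200: ids {1} → SUM(credits - grade)=-52
  HI100: ids {12} → SUM(credits - grade)=-77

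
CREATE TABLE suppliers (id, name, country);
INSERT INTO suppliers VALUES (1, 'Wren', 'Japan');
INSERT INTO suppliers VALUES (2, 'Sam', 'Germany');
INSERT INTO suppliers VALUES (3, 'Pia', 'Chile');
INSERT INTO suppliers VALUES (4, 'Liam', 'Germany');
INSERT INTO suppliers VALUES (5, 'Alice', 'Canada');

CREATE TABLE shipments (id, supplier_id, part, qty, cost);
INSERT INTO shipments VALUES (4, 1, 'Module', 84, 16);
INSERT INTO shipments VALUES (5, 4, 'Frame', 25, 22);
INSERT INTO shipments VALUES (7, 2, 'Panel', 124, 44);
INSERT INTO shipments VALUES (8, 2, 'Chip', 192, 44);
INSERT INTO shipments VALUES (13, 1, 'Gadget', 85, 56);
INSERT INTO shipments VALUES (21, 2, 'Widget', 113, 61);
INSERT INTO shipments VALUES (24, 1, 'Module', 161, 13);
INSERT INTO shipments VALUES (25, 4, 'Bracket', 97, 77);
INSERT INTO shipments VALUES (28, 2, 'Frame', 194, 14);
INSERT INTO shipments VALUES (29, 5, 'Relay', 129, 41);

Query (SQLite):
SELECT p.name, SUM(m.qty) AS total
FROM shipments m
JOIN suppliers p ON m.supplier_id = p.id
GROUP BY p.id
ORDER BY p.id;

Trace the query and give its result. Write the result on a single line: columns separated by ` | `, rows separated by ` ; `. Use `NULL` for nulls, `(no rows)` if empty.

Join each shipments row to its suppliers via supplier_id.
Group joined rows by suppliers.id; compute SUM(m.qty) per group.
  1: ids {4, 13, 24} → SUM(m.qty)=330
  2: ids {7, 8, 21, 28} → SUM(m.qty)=623
  4: ids {5, 25} → SUM(m.qty)=122
  5: ids {29} → SUM(m.qty)=129

Wren | 330 ; Sam | 623 ; Liam | 122 ; Alice | 129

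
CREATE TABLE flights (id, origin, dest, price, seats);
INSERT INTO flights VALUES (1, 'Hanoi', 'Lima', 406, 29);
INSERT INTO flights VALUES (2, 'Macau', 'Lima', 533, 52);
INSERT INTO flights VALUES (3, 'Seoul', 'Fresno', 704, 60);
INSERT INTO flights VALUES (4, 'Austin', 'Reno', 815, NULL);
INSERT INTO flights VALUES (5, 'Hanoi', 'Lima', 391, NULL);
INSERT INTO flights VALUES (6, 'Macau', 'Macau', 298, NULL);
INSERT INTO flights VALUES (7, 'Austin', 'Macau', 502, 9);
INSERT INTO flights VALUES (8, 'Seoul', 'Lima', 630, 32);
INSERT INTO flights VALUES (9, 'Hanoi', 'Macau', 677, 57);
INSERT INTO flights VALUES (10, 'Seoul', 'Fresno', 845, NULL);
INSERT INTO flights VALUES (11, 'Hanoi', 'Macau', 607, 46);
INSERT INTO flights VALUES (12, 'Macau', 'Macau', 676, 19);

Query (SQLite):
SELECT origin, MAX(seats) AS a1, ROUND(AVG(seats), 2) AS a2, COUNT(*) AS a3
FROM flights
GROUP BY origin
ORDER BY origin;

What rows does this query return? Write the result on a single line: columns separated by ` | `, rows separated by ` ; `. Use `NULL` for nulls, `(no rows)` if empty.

Group flights by origin.
Per group compute: MAX(seats), ROUND(AVG(seats), 2), COUNT(*).
  Austin: ids {4, 7} → MAX(seats)=9, ROUND(AVG(seats), 2)=9, COUNT(*)=2
  Hanoi: ids {1, 5, 9, 11} → MAX(seats)=57, ROUND(AVG(seats), 2)=44, COUNT(*)=4
  Macau: ids {2, 6, 12} → MAX(seats)=52, ROUND(AVG(seats), 2)=35.5, COUNT(*)=3
  Seoul: ids {3, 8, 10} → MAX(seats)=60, ROUND(AVG(seats), 2)=46, COUNT(*)=3

Austin | 9 | 9 | 2 ; Hanoi | 57 | 44 | 4 ; Macau | 52 | 35.5 | 3 ; Seoul | 60 | 46 | 3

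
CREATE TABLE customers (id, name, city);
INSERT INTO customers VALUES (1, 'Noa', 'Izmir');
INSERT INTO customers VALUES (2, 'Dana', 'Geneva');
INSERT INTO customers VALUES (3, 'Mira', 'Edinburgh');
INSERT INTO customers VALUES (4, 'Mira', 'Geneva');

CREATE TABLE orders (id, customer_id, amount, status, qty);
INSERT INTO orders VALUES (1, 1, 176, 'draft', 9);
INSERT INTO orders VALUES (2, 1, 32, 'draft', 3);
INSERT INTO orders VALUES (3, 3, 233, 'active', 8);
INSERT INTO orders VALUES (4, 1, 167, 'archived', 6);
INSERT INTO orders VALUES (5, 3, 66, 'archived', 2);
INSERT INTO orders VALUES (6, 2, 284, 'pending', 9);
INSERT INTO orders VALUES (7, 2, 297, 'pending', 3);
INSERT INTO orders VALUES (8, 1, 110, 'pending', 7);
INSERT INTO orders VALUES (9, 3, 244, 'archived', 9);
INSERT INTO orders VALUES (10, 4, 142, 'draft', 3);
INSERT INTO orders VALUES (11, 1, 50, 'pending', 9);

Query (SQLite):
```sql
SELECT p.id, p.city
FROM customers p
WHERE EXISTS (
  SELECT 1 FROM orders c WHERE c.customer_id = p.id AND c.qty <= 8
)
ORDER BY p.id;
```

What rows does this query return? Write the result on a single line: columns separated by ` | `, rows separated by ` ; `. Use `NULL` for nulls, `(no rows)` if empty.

1 | Izmir ; 2 | Geneva ; 3 | Edinburgh ; 4 | Geneva

For each customers row, check whether any orders with matching customer_id has qty <= 8.
Keep rows where that is true.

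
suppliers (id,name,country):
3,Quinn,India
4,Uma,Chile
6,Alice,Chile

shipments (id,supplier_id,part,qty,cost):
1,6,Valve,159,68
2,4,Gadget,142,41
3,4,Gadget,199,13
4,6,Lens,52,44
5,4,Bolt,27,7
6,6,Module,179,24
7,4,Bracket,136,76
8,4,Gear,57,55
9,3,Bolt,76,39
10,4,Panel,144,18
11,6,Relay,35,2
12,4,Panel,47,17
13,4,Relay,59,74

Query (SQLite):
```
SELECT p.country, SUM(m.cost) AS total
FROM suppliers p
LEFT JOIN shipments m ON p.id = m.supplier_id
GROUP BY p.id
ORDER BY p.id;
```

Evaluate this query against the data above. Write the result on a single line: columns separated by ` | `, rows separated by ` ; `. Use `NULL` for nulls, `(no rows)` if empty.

India | 39 ; Chile | 301 ; Chile | 138

LEFT JOIN keeps every suppliers row; unmatched ones get NULL for shipments columns.
Group by suppliers.id and compute SUM(m.cost). SUM over an all-NULL group is NULL.
  3: ids {9} → SUM(m.cost)=39
  4: ids {2, 3, 5, 7, 8, 10, 12, 13} → SUM(m.cost)=301
  6: ids {1, 4, 6, 11} → SUM(m.cost)=138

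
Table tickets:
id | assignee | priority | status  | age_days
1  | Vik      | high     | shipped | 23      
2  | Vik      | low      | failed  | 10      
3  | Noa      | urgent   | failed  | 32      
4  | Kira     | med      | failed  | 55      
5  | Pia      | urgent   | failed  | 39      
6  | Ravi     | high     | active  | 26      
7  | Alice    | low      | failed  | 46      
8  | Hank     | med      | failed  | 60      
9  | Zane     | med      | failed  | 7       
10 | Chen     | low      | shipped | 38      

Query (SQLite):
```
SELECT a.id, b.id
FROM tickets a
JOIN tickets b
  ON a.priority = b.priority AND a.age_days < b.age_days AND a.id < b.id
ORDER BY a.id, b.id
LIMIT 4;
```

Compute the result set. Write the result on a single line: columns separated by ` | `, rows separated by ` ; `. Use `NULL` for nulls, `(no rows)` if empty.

1 | 6 ; 2 | 7 ; 2 | 10 ; 3 | 5

Pairs (a,b) with same priority, a.age_days < b.age_days, a.id < b.id.
priority groups: high:{1,6} low:{2,7,10} med:{4,8,9} urgent:{3,5}
Ordered by (a.id, b.id); first 4.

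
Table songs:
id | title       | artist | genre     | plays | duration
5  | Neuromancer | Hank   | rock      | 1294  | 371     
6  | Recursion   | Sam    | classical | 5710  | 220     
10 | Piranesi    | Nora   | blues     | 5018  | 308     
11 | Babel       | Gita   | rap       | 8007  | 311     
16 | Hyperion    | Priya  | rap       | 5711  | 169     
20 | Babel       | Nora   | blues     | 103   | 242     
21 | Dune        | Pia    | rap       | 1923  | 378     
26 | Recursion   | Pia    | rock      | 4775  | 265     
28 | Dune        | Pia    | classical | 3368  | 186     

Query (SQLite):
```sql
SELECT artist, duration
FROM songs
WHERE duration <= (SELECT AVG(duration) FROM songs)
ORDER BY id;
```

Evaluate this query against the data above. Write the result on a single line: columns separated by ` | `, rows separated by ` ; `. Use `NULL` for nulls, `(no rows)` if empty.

Scalar subquery: AVG(duration) over all songs rows = 272.222222 (≈; comparison uses full precision).
Keep rows where duration <= that value.

Sam | 220 ; Priya | 169 ; Nora | 242 ; Pia | 265 ; Pia | 186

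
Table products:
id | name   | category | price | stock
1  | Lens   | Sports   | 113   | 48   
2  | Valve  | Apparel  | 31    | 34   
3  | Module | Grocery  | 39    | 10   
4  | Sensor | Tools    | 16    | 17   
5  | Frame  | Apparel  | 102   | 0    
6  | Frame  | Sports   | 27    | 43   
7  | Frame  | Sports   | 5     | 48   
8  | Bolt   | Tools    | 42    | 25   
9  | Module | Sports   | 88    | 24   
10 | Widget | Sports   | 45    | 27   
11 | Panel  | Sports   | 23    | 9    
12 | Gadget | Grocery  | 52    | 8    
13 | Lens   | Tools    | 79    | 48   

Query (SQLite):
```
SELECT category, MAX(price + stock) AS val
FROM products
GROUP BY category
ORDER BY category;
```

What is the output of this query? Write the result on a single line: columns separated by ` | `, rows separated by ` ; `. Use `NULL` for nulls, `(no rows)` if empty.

For each row compute price + stock.
Group by category; take MAX of the expression per group.
  Apparel: ids {2, 5} → MAX(price + stock)=102
  Grocery: ids {3, 12} → MAX(price + stock)=60
  Sports: ids {1, 6, 7, 9, 10, 11} → MAX(price + stock)=161
  Tools: ids {4, 8, 13} → MAX(price + stock)=127

Apparel | 102 ; Grocery | 60 ; Sports | 161 ; Tools | 127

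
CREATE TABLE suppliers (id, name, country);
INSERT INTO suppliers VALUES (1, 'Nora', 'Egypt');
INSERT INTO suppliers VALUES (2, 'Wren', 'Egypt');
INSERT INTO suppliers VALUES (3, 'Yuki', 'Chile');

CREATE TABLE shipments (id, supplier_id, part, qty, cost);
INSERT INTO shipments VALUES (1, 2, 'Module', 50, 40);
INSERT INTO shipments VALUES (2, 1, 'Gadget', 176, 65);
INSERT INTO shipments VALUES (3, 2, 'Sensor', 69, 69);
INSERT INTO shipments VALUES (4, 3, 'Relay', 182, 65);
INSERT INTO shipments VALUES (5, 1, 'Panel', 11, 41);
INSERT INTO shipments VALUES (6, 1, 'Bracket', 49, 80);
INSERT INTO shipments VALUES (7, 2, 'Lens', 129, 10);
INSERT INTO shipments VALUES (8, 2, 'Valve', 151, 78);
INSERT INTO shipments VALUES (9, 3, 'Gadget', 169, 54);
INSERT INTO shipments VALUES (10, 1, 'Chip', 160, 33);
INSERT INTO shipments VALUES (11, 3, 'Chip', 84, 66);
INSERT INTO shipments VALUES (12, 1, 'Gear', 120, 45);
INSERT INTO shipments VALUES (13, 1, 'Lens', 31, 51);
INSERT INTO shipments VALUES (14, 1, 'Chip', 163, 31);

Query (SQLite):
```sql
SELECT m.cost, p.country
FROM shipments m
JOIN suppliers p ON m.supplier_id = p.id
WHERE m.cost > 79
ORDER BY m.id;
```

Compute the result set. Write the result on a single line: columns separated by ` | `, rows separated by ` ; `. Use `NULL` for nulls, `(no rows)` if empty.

80 | Egypt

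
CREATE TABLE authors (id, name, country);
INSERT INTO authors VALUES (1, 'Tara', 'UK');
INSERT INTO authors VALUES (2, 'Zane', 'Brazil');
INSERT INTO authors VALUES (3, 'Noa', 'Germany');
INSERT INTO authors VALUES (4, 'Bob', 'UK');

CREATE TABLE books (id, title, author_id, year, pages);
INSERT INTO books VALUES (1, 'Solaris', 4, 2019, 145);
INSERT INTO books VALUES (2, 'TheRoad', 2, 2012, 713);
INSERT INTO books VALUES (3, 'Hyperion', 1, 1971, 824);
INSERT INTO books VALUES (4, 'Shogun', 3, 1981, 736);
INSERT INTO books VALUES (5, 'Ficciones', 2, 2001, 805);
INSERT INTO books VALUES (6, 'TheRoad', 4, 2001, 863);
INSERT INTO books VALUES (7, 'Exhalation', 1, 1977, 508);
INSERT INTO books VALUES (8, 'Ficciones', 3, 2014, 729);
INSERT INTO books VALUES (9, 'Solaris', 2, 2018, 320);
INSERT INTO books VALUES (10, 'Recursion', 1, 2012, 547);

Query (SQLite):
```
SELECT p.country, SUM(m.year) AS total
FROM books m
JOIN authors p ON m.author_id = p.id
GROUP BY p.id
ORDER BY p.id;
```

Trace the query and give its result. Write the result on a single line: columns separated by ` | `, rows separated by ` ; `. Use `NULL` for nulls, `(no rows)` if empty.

Join each books row to its authors via author_id.
Group joined rows by authors.id; compute SUM(m.year) per group.
  1: ids {3, 7, 10} → SUM(m.year)=5960
  2: ids {2, 5, 9} → SUM(m.year)=6031
  3: ids {4, 8} → SUM(m.year)=3995
  4: ids {1, 6} → SUM(m.year)=4020

UK | 5960 ; Brazil | 6031 ; Germany | 3995 ; UK | 4020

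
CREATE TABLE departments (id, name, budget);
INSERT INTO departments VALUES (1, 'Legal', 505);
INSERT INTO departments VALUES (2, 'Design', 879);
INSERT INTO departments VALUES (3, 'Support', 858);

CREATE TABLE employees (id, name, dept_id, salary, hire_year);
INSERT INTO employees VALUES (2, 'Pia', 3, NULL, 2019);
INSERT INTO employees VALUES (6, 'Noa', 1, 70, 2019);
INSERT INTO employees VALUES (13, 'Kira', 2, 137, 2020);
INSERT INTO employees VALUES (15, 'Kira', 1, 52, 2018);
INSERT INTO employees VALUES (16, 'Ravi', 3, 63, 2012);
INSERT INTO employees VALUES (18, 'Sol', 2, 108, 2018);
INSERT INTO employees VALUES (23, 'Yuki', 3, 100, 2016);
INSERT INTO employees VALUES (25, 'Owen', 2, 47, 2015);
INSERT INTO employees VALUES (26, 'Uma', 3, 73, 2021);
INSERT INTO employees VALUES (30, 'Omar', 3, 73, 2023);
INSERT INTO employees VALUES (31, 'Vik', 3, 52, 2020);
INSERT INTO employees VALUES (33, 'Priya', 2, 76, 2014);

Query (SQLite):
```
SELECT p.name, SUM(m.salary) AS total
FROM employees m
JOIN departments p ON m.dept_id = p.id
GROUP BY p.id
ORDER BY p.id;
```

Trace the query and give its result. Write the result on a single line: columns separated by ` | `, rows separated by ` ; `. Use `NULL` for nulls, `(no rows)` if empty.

Legal | 122 ; Design | 368 ; Support | 361

Join each employees row to its departments via dept_id.
Group joined rows by departments.id; compute SUM(m.salary) per group.
  1: ids {6, 15} → SUM(m.salary)=122
  2: ids {13, 18, 25, 33} → SUM(m.salary)=368
  3: ids {2, 16, 23, 26, 30, 31} → SUM(m.salary)=361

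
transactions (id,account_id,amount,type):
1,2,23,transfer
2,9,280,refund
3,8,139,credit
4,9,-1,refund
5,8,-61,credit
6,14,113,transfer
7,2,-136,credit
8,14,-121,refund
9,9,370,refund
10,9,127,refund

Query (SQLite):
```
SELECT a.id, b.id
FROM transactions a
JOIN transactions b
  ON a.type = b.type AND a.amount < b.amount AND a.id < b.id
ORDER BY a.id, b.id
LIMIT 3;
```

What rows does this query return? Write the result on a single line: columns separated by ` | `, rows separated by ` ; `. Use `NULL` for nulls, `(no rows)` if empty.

1 | 6 ; 2 | 9 ; 4 | 9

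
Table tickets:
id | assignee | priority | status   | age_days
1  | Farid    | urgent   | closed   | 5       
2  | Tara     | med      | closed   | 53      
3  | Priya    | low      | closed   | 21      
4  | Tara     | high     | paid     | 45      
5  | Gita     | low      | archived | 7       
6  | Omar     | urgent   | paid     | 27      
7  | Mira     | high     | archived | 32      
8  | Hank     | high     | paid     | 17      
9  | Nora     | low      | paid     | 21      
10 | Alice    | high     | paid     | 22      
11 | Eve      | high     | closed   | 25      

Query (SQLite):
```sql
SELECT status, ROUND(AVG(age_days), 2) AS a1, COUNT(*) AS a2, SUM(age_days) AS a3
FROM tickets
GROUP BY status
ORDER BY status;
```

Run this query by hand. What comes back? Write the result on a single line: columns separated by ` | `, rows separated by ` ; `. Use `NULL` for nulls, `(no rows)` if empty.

archived | 19.5 | 2 | 39 ; closed | 26 | 4 | 104 ; paid | 26.4 | 5 | 132

Group tickets by status.
Per group compute: ROUND(AVG(age_days), 2), COUNT(*), SUM(age_days).
  archived: ids {5, 7} → ROUND(AVG(age_days), 2)=19.5, COUNT(*)=2, SUM(age_days)=39
  closed: ids {1, 2, 3, 11} → ROUND(AVG(age_days), 2)=26, COUNT(*)=4, SUM(age_days)=104
  paid: ids {4, 6, 8, 9, 10} → ROUND(AVG(age_days), 2)=26.4, COUNT(*)=5, SUM(age_days)=132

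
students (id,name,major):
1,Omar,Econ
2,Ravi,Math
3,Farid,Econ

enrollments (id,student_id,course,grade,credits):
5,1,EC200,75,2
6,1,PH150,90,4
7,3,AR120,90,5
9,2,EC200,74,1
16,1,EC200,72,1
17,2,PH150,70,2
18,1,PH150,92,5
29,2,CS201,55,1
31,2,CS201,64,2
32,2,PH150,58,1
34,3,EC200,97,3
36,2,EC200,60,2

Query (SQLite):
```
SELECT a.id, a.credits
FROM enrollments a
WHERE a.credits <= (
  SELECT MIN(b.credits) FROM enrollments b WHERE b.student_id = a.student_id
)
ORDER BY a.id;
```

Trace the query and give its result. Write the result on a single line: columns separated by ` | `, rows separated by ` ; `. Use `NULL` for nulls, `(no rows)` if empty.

9 | 1 ; 16 | 1 ; 29 | 1 ; 32 | 1 ; 34 | 3

For each enrollments row a, compute MIN(credits) over rows sharing a.student_id.
Keep row a if a.credits <= that per-group MIN.
  student_id=1: MIN(credits) = 1
  student_id=2: MIN(credits) = 1
  student_id=3: MIN(credits) = 3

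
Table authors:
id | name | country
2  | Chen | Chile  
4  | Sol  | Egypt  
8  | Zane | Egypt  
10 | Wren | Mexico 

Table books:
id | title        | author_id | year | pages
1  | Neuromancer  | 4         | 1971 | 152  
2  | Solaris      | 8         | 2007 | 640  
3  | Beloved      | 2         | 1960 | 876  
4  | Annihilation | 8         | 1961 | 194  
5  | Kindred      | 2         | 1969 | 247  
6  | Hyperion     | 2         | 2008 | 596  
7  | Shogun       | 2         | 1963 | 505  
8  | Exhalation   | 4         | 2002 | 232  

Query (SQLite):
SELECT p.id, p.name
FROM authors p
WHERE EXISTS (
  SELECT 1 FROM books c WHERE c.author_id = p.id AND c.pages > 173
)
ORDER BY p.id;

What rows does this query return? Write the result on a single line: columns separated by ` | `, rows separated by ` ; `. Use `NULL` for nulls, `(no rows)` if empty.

2 | Chen ; 4 | Sol ; 8 | Zane

For each authors row, check whether any books with matching author_id has pages > 173.
Keep rows where that is true.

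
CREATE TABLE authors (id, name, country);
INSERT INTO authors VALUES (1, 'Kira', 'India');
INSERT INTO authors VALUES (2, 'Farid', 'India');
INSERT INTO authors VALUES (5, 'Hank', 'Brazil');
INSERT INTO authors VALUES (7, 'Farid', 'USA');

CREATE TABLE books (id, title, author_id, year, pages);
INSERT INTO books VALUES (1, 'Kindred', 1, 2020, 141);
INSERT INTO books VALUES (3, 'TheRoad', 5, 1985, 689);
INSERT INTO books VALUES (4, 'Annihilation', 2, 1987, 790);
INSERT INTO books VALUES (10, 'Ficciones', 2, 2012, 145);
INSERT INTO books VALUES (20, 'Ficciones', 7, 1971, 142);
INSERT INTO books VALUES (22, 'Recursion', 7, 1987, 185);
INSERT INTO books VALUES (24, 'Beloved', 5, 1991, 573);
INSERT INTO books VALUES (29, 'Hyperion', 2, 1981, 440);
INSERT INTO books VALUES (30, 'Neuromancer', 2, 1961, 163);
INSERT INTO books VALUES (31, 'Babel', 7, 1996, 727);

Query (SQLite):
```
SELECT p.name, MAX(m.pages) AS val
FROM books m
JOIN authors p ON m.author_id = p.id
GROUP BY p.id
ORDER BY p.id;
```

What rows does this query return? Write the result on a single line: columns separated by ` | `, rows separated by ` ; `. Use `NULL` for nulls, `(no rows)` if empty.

Join each books row to its authors via author_id.
Group joined rows by authors.id; compute MAX(m.pages) per group.
  1: ids {1} → MAX(m.pages)=141
  2: ids {4, 10, 29, 30} → MAX(m.pages)=790
  5: ids {3, 24} → MAX(m.pages)=689
  7: ids {20, 22, 31} → MAX(m.pages)=727

Kira | 141 ; Farid | 790 ; Hank | 689 ; Farid | 727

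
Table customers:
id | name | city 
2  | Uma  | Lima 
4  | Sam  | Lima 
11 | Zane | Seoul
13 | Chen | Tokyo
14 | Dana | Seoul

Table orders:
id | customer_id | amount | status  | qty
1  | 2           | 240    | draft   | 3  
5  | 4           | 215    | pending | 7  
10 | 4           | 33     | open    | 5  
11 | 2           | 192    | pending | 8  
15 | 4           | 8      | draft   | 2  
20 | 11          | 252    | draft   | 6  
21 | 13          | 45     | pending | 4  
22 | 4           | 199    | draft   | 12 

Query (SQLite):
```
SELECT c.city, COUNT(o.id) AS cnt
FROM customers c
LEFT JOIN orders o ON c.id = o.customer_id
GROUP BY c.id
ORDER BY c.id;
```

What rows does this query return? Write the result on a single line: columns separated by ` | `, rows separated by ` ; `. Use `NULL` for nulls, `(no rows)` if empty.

Lima | 2 ; Lima | 4 ; Seoul | 1 ; Tokyo | 1 ; Seoul | 0

LEFT JOIN keeps every customers row; unmatched ones get NULL for orders columns.
Group by customers.id and compute COUNT(o.id). COUNT(col) of an all-NULL group is 0.
  2: ids {1, 11} → COUNT(o.id)=2
  4: ids {5, 10, 15, 22} → COUNT(o.id)=4
  11: ids {20} → COUNT(o.id)=1
  13: ids {21} → COUNT(o.id)=1
  14: ids {—} → COUNT(o.id)=0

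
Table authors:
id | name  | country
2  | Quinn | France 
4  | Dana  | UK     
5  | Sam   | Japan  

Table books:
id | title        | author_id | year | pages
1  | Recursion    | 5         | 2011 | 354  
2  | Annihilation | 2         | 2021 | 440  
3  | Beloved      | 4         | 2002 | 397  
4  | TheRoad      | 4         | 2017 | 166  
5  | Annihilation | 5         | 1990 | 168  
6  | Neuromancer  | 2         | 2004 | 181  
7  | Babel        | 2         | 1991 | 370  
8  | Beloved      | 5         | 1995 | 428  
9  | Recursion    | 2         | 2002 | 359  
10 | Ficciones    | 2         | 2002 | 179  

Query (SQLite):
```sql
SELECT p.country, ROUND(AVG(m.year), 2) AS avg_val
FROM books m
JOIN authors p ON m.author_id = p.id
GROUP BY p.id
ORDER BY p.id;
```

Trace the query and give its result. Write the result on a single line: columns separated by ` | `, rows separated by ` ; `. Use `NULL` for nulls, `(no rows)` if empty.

France | 2004 ; UK | 2009.5 ; Japan | 1998.67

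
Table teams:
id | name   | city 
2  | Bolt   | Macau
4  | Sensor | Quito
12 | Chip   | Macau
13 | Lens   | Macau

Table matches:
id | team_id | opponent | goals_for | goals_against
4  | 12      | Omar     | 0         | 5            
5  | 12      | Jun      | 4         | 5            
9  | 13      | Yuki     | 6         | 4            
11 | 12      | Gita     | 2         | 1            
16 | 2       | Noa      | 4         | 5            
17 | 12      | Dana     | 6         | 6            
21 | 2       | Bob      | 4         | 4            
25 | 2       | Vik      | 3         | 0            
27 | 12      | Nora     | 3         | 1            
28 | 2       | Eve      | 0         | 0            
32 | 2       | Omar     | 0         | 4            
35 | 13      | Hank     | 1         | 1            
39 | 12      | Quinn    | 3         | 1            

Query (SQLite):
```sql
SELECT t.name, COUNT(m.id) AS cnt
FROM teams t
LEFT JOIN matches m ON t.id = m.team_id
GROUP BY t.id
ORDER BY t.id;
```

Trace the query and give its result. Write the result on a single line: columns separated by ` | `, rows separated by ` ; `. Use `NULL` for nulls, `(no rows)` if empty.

Bolt | 5 ; Sensor | 0 ; Chip | 6 ; Lens | 2

LEFT JOIN keeps every teams row; unmatched ones get NULL for matches columns.
Group by teams.id and compute COUNT(m.id). COUNT(col) of an all-NULL group is 0.
  2: ids {16, 21, 25, 28, 32} → COUNT(m.id)=5
  4: ids {—} → COUNT(m.id)=0
  12: ids {4, 5, 11, 17, 27, 39} → COUNT(m.id)=6
  13: ids {9, 35} → COUNT(m.id)=2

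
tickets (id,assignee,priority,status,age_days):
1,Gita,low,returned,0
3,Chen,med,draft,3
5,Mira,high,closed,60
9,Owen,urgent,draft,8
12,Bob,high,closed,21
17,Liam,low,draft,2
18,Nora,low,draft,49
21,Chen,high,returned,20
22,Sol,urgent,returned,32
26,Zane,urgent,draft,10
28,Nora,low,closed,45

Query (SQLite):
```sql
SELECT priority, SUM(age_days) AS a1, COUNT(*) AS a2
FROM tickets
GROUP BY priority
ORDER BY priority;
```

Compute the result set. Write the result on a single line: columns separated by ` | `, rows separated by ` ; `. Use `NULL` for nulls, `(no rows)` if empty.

Group tickets by priority.
Per group compute: SUM(age_days), COUNT(*).
  high: ids {5, 12, 21} → SUM(age_days)=101, COUNT(*)=3
  low: ids {1, 17, 18, 28} → SUM(age_days)=96, COUNT(*)=4
  med: ids {3} → SUM(age_days)=3, COUNT(*)=1
  urgent: ids {9, 22, 26} → SUM(age_days)=50, COUNT(*)=3

high | 101 | 3 ; low | 96 | 4 ; med | 3 | 1 ; urgent | 50 | 3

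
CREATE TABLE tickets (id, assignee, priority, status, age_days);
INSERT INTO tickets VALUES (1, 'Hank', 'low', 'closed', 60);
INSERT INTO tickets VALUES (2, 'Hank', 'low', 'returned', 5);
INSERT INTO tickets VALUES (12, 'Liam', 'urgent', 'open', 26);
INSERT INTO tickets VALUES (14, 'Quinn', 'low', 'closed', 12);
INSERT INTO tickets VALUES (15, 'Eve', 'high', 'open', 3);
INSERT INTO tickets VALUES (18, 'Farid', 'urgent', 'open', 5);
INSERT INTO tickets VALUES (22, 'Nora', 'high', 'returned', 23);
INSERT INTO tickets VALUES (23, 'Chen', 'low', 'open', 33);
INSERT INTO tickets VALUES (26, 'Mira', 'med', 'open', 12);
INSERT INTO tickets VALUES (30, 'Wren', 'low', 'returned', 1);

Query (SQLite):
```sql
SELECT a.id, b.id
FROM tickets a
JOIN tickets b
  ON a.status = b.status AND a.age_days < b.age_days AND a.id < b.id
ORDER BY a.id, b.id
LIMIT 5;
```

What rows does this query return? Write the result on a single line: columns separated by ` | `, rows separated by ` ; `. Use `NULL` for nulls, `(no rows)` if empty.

Pairs (a,b) with same status, a.age_days < b.age_days, a.id < b.id.
status groups: closed:{1,14} open:{12,15,18,23,26} returned:{2,22,30}
Ordered by (a.id, b.id); first 5.

2 | 22 ; 12 | 23 ; 15 | 18 ; 15 | 23 ; 15 | 26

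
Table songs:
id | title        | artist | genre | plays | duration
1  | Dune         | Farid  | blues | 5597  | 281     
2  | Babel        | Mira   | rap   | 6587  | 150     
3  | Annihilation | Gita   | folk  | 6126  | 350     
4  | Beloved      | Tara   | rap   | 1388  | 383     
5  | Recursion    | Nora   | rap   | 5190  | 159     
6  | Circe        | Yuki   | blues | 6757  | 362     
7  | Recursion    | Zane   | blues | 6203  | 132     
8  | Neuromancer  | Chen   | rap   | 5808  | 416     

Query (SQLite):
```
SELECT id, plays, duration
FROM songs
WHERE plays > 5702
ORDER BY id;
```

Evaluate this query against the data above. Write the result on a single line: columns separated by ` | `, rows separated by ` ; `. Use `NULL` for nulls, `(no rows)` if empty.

plays > 5702: ids {2, 3, 6, 7, 8}

2 | 6587 | 150 ; 3 | 6126 | 350 ; 6 | 6757 | 362 ; 7 | 6203 | 132 ; 8 | 5808 | 416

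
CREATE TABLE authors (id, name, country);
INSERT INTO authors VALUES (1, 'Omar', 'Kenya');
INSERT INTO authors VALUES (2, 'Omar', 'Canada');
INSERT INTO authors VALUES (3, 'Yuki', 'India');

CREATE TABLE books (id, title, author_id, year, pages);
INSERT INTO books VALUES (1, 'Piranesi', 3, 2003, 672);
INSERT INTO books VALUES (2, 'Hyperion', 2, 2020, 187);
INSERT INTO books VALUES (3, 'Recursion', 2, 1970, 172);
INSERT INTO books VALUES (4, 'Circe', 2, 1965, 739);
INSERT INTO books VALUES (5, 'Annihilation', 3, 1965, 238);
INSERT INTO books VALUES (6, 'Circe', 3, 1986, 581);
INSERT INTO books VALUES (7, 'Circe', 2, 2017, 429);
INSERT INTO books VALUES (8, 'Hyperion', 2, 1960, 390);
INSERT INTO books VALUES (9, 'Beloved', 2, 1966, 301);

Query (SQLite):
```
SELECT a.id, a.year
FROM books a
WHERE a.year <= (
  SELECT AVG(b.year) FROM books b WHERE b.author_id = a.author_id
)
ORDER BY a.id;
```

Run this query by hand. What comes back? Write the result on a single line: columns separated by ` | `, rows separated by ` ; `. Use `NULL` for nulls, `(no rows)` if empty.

3 | 1970 ; 4 | 1965 ; 5 | 1965 ; 8 | 1960 ; 9 | 1966

For each books row a, compute AVG(year) over rows sharing a.author_id.
Keep row a if a.year <= that per-group AVG.
  author_id=2: AVG(year) = 1983.0
  author_id=3: AVG(year) = 1984.666667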